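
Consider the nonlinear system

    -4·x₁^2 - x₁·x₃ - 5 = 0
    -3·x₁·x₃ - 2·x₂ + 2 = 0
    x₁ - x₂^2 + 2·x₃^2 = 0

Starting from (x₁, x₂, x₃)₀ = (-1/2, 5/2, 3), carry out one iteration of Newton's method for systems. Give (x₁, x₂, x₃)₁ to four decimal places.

At (-1/2, 5/2, 3): F = (-4.5000, 1.5000, 11.2500).
Jacobian J = [[-8·x₁ - x₃, 0, -x₁], [-3·x₃, -2, -3·x₁], [1, -2·x₂, 4·x₃]].
At the point, J = [[1.0000, 0.0000, 0.5000], [-9.0000, -2.0000, 1.5000], [1.0000, -5.0000, 12.0000]] (det J = 7.0000).
Solving J·Δ = −F gives Δ = (-11.6786, 77.5714, 32.3571).
Then the next iterate is (x₁, x₂, x₃)₁ = (-12.1786, 80.0714, 35.3571).

(-12.1786, 80.0714, 35.3571)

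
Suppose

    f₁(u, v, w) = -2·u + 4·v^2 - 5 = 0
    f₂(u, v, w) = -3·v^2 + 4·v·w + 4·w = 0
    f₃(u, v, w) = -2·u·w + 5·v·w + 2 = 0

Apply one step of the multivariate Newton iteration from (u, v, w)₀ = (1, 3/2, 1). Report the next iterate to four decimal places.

(7.2412, 2.3735, 1.1118)

At (1, 3/2, 1): F = (2.0000, 3.2500, 7.5000).
Jacobian J = [[-2, 8·v, 0], [0, -6·v + 4·w, 4·v + 4], [-2·w, 5·w, -2·u + 5·v]].
At the point, J = [[-2.0000, 12.0000, 0.0000], [0.0000, -5.0000, 10.0000], [-2.0000, 5.0000, 5.5000]] (det J = -85.0000).
Solving J·Δ = −F gives Δ = (6.2412, 0.8735, 0.1118).
Then the next iterate is (u, v, w)₁ = (7.2412, 2.3735, 1.1118).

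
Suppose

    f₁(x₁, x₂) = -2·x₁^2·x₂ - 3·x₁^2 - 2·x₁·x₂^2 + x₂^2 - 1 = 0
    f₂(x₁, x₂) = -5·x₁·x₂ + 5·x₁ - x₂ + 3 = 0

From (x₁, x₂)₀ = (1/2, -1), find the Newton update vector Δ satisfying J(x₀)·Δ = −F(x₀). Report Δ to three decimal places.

At (1/2, -1): F = (-1.250, 9.000).
Jacobian J = [[-4·x₁·x₂ - 6·x₁ - 2·x₂^2, -2·x₁^2 - 4·x₁·x₂ + 2·x₂], [-5·x₂ + 5, -5·x₁ - 1]].
At the point, J = [[-3.000, -0.500], [10.000, -3.500]] (det J = 15.500).
Solving J·Δ = −F gives Δ = (-0.573, 0.935).

(-0.573, 0.935)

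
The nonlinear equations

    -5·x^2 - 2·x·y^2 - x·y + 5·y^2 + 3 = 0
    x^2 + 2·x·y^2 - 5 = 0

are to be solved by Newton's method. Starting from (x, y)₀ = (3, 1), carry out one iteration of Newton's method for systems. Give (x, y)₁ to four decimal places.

At (3, 1): F = (-46.0000, 10.0000).
Jacobian J = [[-10·x - 2·y^2 - y, -4·x·y - x + 10·y], [2·x + 2·y^2, 4·x·y]].
At the point, J = [[-33.0000, -5.0000], [8.0000, 12.0000]] (det J = -356.0000).
Solving J·Δ = −F gives Δ = (-1.4101, 0.1067).
Then the next iterate is (x, y)₁ = (1.5899, 1.1067).

(1.5899, 1.1067)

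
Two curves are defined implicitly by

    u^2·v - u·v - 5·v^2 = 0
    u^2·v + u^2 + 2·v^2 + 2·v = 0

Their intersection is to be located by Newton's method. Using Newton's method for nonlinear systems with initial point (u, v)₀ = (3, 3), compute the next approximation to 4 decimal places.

(2.1107, 1.3192)

At (3, 3): F = (-27.0000, 60.0000).
Jacobian J = [[2·u·v - v, u^2 - u - 10·v], [2·u·v + 2·u, u^2 + 4·v + 2]].
At the point, J = [[15.0000, -24.0000], [24.0000, 23.0000]] (det J = 921.0000).
Solving J·Δ = −F gives Δ = (-0.8893, -1.6808).
Then the next iterate is (u, v)₁ = (2.1107, 1.3192).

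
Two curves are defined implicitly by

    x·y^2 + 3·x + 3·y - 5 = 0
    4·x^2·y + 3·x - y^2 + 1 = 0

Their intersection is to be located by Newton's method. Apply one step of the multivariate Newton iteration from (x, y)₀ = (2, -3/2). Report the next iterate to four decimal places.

(3.0544, 0.6786)

At (2, -3/2): F = (1.0000, -19.2500).
Jacobian J = [[y^2 + 3, 2·x·y + 3], [8·x·y + 3, 4·x^2 - 2·y]].
At the point, J = [[5.2500, -3.0000], [-21.0000, 19.0000]] (det J = 36.7500).
Solving J·Δ = −F gives Δ = (1.0544, 2.1786).
Then the next iterate is (x, y)₁ = (3.0544, 0.6786).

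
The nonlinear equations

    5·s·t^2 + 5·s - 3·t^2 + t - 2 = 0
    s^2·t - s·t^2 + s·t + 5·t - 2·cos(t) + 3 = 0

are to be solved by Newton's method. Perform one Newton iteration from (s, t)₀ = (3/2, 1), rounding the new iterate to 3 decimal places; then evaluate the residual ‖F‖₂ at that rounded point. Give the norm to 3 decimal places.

At (3/2, 1): F = (11.000, 9.16940).
Jacobian J = [[5·t^2 + 5, 10·s·t - 6·t + 1], [2·s·t - t^2 + t, s^2 - 2·s·t + s + 2·sin(t) + 5]].
At the point, J = [[10.000, 10.000], [3.000, 7.43294]] (det J = 44.32942).
Solving J·Δ = −F gives Δ = (0.224, -1.324).
Then the next iterate is (s, t)₁ = (1.724, -0.324).
Re-evaluating at (1.724, -0.324): F = (6.88597, -2.21848), so ‖F‖₂ = 7.235.

7.235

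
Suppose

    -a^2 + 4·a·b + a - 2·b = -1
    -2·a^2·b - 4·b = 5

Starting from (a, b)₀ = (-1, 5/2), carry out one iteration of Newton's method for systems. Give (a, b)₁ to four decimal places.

(-2.3333, -3.0556)

At (-1, 5/2): F = (-16.0000, -20.0000).
Jacobian J = [[-2·a + 4·b + 1, 4·a - 2], [-4·a·b, -2·a^2 - 4]].
At the point, J = [[13.0000, -6.0000], [10.0000, -6.0000]] (det J = -18.0000).
Solving J·Δ = −F gives Δ = (-1.3333, -5.5556).
Then the next iterate is (a, b)₁ = (-2.3333, -3.0556).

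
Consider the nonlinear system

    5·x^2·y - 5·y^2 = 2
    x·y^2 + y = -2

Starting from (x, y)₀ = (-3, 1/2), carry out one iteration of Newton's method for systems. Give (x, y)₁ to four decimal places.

(2.4250, 2.0531)

At (-3, 1/2): F = (19.2500, 1.7500).
Jacobian J = [[10·x·y, 5·x^2 - 10·y], [y^2, 2·x·y + 1]].
At the point, J = [[-15.0000, 40.0000], [0.2500, -2.0000]] (det J = 20.0000).
Solving J·Δ = −F gives Δ = (5.4250, 1.5531).
Then the next iterate is (x, y)₁ = (2.4250, 2.0531).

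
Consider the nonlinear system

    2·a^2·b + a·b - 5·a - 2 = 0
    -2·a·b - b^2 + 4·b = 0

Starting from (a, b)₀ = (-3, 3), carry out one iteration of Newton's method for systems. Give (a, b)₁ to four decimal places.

(-4.3387, -4.2581)

At (-3, 3): F = (58.0000, 21.0000).
Jacobian J = [[4·a·b + b - 5, 2·a^2 + a], [-2·b, -2·a - 2·b + 4]].
At the point, J = [[-38.0000, 15.0000], [-6.0000, 4.0000]] (det J = -62.0000).
Solving J·Δ = −F gives Δ = (-1.3387, -7.2581).
Then the next iterate is (a, b)₁ = (-4.3387, -4.2581).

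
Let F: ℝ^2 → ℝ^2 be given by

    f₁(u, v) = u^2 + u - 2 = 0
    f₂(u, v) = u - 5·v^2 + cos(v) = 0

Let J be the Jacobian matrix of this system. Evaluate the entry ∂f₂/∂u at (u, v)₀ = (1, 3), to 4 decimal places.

1.0000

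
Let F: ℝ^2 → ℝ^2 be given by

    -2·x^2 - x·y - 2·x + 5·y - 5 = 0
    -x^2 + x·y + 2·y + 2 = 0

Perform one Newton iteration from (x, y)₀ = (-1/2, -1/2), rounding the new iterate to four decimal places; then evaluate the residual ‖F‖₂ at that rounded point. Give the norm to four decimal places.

At (-1/2, -1/2): F = (-7.2500, 1.0000).
Jacobian J = [[-4·x - y - 2, -x + 5], [-2·x + y, x + 2]].
At the point, J = [[0.5000, 5.5000], [0.5000, 1.5000]] (det J = -2.0000).
Solving J·Δ = −F gives Δ = (-8.1875, 2.0625).
Then the next iterate is (x, y)₁ = (-8.6875, 1.5625).
Re-evaluating at (-8.6875, 1.5625): F = (-117.183594, -83.921875), so ‖F‖₂ = 144.1349.

144.1349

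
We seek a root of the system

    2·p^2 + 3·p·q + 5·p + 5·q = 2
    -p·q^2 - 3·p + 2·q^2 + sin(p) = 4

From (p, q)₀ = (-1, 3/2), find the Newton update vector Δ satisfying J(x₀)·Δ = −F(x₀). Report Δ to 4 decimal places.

At (-1, 3/2): F = (-2.0000, 4.908529).
Jacobian J = [[4·p + 3·q + 5, 3·p + 5], [-q^2 + cos(p) - 3, -2·p·q + 4·q]].
At the point, J = [[5.5000, 2.0000], [-4.709698, 9.0000]] (det J = 58.919395).
Solving J·Δ = −F gives Δ = (0.4721, -0.2983).

(0.4721, -0.2983)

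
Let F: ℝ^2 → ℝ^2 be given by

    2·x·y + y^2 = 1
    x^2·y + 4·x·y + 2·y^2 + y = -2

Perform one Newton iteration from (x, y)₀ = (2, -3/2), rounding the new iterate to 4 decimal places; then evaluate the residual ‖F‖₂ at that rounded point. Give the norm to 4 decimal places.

29.3207

At (2, -3/2): F = (-4.7500, -13.0000).
Jacobian J = [[2·y, 2·x + 2·y], [2·x·y + 4·y, x^2 + 4·x + 4·y + 1]].
At the point, J = [[-3.0000, 1.0000], [-12.0000, 7.0000]] (det J = -9.0000).
Solving J·Δ = −F gives Δ = (-2.2500, -2.0000).
Then the next iterate is (x, y)₁ = (-0.2500, -3.5000).
Re-evaluating at (-0.2500, -3.5000): F = (13.0000, 26.281250), so ‖F‖₂ = 29.3207.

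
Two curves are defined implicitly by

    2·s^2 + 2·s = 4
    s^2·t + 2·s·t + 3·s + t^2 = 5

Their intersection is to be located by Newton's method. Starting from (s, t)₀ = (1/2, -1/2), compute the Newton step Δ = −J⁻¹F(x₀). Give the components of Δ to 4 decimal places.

At (1/2, -1/2): F = (-2.5000, -3.8750).
Jacobian J = [[4·s + 2, 0], [2·s·t + 2·t + 3, s^2 + 2·s + 2·t]].
At the point, J = [[4.0000, 0.0000], [1.5000, 0.2500]] (det J = 1.0000).
Solving J·Δ = −F gives Δ = (0.6250, 11.7500).

(0.6250, 11.7500)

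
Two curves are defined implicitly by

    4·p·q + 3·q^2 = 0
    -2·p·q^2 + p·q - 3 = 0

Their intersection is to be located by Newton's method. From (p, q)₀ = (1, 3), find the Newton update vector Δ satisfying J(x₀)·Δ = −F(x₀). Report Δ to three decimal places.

At (1, 3): F = (39.000, -18.000).
Jacobian J = [[4·q, 4·p + 6·q], [-2·q^2 + q, -4·p·q + p]].
At the point, J = [[12.000, 22.000], [-15.000, -11.000]] (det J = 198.000).
Solving J·Δ = −F gives Δ = (0.167, -1.864).

(0.167, -1.864)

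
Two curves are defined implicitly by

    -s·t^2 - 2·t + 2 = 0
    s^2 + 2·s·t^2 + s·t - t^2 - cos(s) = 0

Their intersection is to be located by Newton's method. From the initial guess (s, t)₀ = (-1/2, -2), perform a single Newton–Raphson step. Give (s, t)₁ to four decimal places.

(1.9744, -2.4744)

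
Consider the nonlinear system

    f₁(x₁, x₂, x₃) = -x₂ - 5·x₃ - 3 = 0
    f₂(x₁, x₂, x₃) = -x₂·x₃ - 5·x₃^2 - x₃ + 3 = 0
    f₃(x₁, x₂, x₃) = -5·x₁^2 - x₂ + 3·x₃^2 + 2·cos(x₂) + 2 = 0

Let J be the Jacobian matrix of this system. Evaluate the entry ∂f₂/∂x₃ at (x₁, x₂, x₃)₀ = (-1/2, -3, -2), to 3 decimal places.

∂f₂/∂x₃ = -x₂ - 10·x₃ - 1.
At (-1/2, -3, -2) this is 22.000.

22.000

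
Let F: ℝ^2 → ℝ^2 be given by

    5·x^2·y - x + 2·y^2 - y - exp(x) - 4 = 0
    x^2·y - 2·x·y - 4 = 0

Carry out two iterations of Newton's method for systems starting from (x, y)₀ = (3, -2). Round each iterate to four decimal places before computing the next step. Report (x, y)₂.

(-0.0276, -2.7394)

At (3, -2): F = (-107.085537, -10.0000).
Jacobian J = [[10·x·y - exp(x) - 1, 5·x^2 + 4·y - 1], [2·x·y - 2·y, x^2 - 2·x]].
At the point, J = [[-81.085537, 36.0000], [-8.0000, 3.0000]] (det J = 44.743389).
Solving J·Δ = −F gives Δ = (-0.8659, 1.0243).
Then the next iterate is (x, y)₁ = (2.1341, -0.9757).
Round to (2.1341, -0.9757) and repeat: F = (-33.922414, -4.279229), J = [[-30.271852, 17.869114], [-2.213083, 0.286183]].
Δ = (-2.1617, -1.7637), so (x, y)₂ = (-0.0276, -2.7394).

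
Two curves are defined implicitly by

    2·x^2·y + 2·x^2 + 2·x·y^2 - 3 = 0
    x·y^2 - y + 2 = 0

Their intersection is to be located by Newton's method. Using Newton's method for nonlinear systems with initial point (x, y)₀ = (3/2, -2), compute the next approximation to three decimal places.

(-1.219, -2.125)

At (3/2, -2): F = (4.500, 10.000).
Jacobian J = [[4·x·y + 4·x + 2·y^2, 2·x^2 + 4·x·y], [y^2, 2·x·y - 1]].
At the point, J = [[2.000, -7.500], [4.000, -7.000]] (det J = 16.000).
Solving J·Δ = −F gives Δ = (-2.719, -0.125).
Then the next iterate is (x, y)₁ = (-1.219, -2.125).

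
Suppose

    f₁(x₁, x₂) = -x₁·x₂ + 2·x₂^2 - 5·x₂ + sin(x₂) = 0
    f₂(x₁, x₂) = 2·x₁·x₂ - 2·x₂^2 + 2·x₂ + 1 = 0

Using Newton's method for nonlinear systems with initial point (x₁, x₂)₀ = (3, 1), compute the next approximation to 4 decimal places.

(1.7724, -0.1362)

At (3, 1): F = (-5.158529, 7.0000).
Jacobian J = [[-x₂, -x₁ + 4·x₂ + cos(x₂) - 5], [2·x₂, 2·x₁ - 4·x₂ + 2]].
At the point, J = [[-1.0000, -3.459698], [2.0000, 4.0000]] (det J = 2.919395).
Solving J·Δ = −F gives Δ = (-1.2276, -1.1362).
Then the next iterate is (x₁, x₂)₁ = (1.7724, -0.1362).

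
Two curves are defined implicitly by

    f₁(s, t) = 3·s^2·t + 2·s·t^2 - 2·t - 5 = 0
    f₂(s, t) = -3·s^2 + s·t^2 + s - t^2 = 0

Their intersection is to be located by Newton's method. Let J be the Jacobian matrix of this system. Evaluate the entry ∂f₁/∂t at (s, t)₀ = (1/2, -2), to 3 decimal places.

-5.250

∂f₁/∂t = 3·s^2 + 4·s·t - 2.
At (1/2, -2) this is -5.250.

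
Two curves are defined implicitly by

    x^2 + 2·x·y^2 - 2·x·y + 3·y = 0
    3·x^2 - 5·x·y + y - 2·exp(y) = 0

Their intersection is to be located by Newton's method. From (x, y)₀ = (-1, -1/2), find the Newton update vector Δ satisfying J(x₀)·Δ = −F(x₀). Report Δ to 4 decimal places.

At (-1, -1/2): F = (-2.0000, -1.213061).
Jacobian J = [[2·x + 2·y^2 - 2·y, 4·x·y - 2·x + 3], [6·x - 5·y, -5·x - 2·exp(y) + 1]].
At the point, J = [[-0.5000, 7.0000], [-3.5000, 4.786939]] (det J = 22.106531).
Solving J·Δ = −F gives Δ = (0.0490, 0.2892).

(0.0490, 0.2892)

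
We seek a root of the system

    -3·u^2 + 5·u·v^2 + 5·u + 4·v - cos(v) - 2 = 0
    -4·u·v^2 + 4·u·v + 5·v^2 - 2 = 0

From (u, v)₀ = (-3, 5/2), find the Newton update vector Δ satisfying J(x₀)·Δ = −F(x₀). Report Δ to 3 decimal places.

At (-3, 5/2): F = (-126.94886, 74.250).
Jacobian J = [[-6·u + 5·v^2 + 5, 10·u·v + sin(v) + 4], [-4·v^2 + 4·v, -8·u·v + 4·u + 10·v]].
At the point, J = [[54.250, -70.40153], [-15.000, 73.000]] (det J = 2904.22708).
Solving J·Δ = −F gives Δ = (1.391, -0.731).

(1.391, -0.731)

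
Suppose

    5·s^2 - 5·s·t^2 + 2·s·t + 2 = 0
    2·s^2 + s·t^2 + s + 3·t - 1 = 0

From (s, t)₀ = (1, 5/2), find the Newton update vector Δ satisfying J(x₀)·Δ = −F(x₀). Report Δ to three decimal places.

(-1.617, 0.306)

At (1, 5/2): F = (-19.250, 15.750).
Jacobian J = [[10·s - 5·t^2 + 2·t, -10·s·t + 2·s], [4·s + t^2 + 1, 2·s·t + 3]].
At the point, J = [[-16.250, -23.000], [11.250, 8.000]] (det J = 128.750).
Solving J·Δ = −F gives Δ = (-1.617, 0.306).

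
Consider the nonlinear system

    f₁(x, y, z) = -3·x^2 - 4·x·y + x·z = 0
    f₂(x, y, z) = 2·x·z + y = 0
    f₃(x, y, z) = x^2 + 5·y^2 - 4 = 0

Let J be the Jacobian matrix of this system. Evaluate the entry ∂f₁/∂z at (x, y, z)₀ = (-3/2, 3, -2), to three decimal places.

∂f₁/∂z = x.
At (-3/2, 3, -2) this is -1.500.

-1.500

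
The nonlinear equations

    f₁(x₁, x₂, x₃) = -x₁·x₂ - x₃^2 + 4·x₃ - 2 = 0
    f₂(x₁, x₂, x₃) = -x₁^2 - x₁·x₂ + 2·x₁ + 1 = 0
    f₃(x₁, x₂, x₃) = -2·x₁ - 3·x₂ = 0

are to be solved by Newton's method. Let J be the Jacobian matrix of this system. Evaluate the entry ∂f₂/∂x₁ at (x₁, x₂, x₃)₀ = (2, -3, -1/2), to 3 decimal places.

1.000

∂f₂/∂x₁ = -2·x₁ - x₂ + 2.
At (2, -3, -1/2) this is 1.000.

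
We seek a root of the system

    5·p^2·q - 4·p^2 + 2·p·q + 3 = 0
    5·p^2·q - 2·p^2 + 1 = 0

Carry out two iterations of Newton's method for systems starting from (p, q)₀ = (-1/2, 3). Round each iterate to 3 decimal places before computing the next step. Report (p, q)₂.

At (-1/2, 3): F = (2.750, 4.250).
Jacobian J = [[10·p·q - 8·p + 2·q, 5·p^2 + 2·p], [10·p·q - 4·p, 5·p^2]].
At the point, J = [[-5.000, 0.250], [-13.000, 1.250]] (det J = -3.000).
Solving J·Δ = −F gives Δ = (0.792, 4.833).
Then the next iterate is (p, q)₁ = (0.292, 7.833).
Round to (0.292, 7.833) and repeat: F = (10.57278, 4.16884), J = [[36.20236, 1.01032], [21.70436, 0.42632]].
Δ = (0.046, -12.095), so (p, q)₂ = (0.338, -4.262).

(0.338, -4.262)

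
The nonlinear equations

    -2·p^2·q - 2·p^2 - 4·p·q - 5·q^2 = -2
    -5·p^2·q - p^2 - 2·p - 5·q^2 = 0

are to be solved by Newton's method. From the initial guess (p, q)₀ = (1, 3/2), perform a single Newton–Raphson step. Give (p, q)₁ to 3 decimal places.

(0.345, 1.035)

At (1, 3/2): F = (-20.250, -21.750).
Jacobian J = [[-4·p·q - 4·p - 4·q, -2·p^2 - 4·p - 10·q], [-10·p·q - 2·p - 2, -5·p^2 - 10·q]].
At the point, J = [[-16.000, -21.000], [-19.000, -20.000]] (det J = -79.000).
Solving J·Δ = −F gives Δ = (-0.655, -0.465).
Then the next iterate is (p, q)₁ = (0.345, 1.035).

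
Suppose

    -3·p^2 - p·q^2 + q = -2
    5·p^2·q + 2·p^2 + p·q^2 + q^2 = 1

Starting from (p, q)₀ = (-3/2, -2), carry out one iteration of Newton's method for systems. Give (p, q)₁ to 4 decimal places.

(-0.9427, -1.5927)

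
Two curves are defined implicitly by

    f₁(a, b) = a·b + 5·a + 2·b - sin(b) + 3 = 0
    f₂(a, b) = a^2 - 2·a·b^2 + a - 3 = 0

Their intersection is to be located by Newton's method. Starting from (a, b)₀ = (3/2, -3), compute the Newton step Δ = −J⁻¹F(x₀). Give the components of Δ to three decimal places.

At (3/2, -3): F = (0.14112, -26.250).
Jacobian J = [[b + 5, a - cos(b) + 2], [2·a - 2·b^2 + 1, -4·a·b]].
At the point, J = [[2.000, 4.48999], [-14.000, 18.000]] (det J = 98.85989).
Solving J·Δ = −F gives Δ = (-1.218, 0.511).

(-1.218, 0.511)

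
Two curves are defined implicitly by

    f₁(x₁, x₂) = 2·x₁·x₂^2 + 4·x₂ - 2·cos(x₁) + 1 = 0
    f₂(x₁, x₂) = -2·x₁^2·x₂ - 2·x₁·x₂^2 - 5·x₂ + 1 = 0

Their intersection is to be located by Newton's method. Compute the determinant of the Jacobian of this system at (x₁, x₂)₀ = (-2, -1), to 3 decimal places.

J = [[2·x₂^2 + 2·sin(x₁), 4·x₁·x₂ + 4], [-4·x₁·x₂ - 2·x₂^2, -2·x₁^2 - 4·x₁·x₂ - 5]].
At the point, J = [[0.18141, 12.000], [-10.000, -21.000]].
det J = 116.190.

116.190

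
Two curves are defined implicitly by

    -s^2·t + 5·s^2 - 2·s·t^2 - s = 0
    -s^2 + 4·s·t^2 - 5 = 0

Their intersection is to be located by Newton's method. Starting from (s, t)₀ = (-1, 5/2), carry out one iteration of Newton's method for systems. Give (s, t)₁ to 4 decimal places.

At (-1, 5/2): F = (16.0000, -31.0000).
Jacobian J = [[-2·s·t + 10·s - 2·t^2 - 1, -s^2 - 4·s·t], [-2·s + 4·t^2, 8·s·t]].
At the point, J = [[-18.5000, 9.0000], [27.0000, -20.0000]] (det J = 127.0000).
Solving J·Δ = −F gives Δ = (0.3228, -1.1142).
Then the next iterate is (s, t)₁ = (-0.6772, 1.3858).

(-0.6772, 1.3858)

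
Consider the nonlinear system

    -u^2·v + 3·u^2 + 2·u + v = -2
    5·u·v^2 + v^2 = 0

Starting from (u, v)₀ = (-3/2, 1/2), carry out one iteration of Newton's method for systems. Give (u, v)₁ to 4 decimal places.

(-0.5528, 0.4322)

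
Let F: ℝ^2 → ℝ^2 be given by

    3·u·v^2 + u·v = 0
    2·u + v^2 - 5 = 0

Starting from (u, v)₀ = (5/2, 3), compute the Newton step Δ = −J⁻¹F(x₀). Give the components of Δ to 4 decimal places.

(-0.2647, -1.4118)

At (5/2, 3): F = (75.0000, 9.0000).
Jacobian J = [[3·v^2 + v, 6·u·v + u], [2, 2·v]].
At the point, J = [[30.0000, 47.5000], [2.0000, 6.0000]] (det J = 85.0000).
Solving J·Δ = −F gives Δ = (-0.2647, -1.4118).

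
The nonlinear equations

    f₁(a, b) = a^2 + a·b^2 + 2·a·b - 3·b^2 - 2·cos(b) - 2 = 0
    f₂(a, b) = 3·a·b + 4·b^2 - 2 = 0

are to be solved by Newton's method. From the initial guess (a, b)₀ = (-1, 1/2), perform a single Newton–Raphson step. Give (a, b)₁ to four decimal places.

(1.5483, -0.8224)

At (-1, 1/2): F = (-4.755165, -2.5000).
Jacobian J = [[2·a + b^2 + 2·b, 2·a·b + 2·a - 6·b + 2·sin(b)], [3·b, 3·a + 8·b]].
At the point, J = [[-0.7500, -5.041149], [1.5000, 1.0000]] (det J = 6.811723).
Solving J·Δ = −F gives Δ = (2.5483, -1.3224).
Then the next iterate is (a, b)₁ = (1.5483, -0.8224).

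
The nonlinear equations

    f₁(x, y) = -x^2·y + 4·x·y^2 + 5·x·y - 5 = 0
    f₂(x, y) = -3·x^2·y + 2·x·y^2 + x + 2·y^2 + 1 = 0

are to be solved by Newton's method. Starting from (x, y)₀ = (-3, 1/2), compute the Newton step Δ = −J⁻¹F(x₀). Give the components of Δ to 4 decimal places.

At (-3, 1/2): F = (-20.0000, -16.5000).
Jacobian J = [[-2·x·y + 4·y^2 + 5·y, -x^2 + 8·x·y + 5·x], [-6·x·y + 2·y^2 + 1, -3·x^2 + 4·x·y + 4·y]].
At the point, J = [[6.5000, -36.0000], [10.5000, -31.0000]] (det J = 176.5000).
Solving J·Δ = −F gives Δ = (-0.1473, -0.5822).

(-0.1473, -0.5822)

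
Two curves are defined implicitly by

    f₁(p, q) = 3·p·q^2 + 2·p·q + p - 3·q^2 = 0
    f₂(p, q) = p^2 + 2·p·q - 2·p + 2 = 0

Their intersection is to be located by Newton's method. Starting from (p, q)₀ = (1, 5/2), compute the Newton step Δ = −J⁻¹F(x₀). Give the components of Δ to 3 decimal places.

(0.000, -3.000)

At (1, 5/2): F = (6.000, 6.000).
Jacobian J = [[3·q^2 + 2·q + 1, 6·p·q + 2·p - 6·q], [2·p + 2·q - 2, 2·p]].
At the point, J = [[24.750, 2.000], [5.000, 2.000]] (det J = 39.500).
Solving J·Δ = −F gives Δ = (0.000, -3.000).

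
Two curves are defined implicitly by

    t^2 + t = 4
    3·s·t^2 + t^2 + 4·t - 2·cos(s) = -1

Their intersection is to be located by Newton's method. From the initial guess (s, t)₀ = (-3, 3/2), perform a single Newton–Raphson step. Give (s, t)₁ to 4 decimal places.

(-1.4121, 1.5625)

At (-3, 3/2): F = (-0.2500, -9.020015).
Jacobian J = [[0, 2·t + 1], [3·t^2 + 2·sin(s), 6·s·t + 2·t + 4]].
At the point, J = [[0.0000, 4.0000], [6.467760, -20.0000]] (det J = -25.871040).
Solving J·Δ = −F gives Δ = (1.5879, 0.0625).
Then the next iterate is (s, t)₁ = (-1.4121, 1.5625).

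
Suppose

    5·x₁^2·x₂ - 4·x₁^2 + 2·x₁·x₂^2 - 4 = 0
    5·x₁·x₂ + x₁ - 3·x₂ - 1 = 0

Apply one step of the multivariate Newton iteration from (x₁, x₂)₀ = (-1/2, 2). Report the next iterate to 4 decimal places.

(-0.5714, -0.4156)

At (-1/2, 2): F = (-6.5000, -12.5000).
Jacobian J = [[10·x₁·x₂ - 8·x₁ + 2·x₂^2, 5·x₁^2 + 4·x₁·x₂], [5·x₂ + 1, 5·x₁ - 3]].
At the point, J = [[2.0000, -2.7500], [11.0000, -5.5000]] (det J = 19.2500).
Solving J·Δ = −F gives Δ = (-0.0714, -2.4156).
Then the next iterate is (x₁, x₂)₁ = (-0.5714, -0.4156).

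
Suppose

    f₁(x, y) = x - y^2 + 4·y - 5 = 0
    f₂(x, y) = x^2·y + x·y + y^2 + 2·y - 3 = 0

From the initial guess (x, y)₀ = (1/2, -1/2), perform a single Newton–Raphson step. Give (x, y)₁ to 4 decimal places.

(-0.8056, 1.1111)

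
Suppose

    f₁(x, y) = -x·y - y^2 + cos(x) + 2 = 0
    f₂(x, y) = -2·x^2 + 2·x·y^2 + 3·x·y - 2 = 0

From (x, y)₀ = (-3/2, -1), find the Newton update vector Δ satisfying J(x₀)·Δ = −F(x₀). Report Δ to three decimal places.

At (-3/2, -1): F = (-0.42926, -5.000).
Jacobian J = [[-y - sin(x), -x - 2·y], [-4·x + 2·y^2 + 3·y, 4·x·y + 3·x]].
At the point, J = [[1.99749, 3.500], [5.000, 1.500]] (det J = -14.50376).
Solving J·Δ = −F gives Δ = (1.162, -0.541).

(1.162, -0.541)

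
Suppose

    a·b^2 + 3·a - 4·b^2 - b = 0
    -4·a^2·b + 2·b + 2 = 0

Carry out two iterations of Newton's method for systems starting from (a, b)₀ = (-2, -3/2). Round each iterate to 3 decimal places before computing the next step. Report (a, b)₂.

At (-2, -3/2): F = (-18.000, 23.000).
Jacobian J = [[b^2 + 3, 2·a·b - 8·b - 1], [-8·a·b, -4·a^2 + 2]].
At the point, J = [[5.250, 17.000], [-24.000, -14.000]] (det J = 334.500).
Solving J·Δ = −F gives Δ = (0.416, 0.930).
Then the next iterate is (a, b)₁ = (-1.584, -0.570).
Round to (-1.584, -0.570) and repeat: F = (-5.99624, 6.58065), J = [[3.32490, 5.36576], [-7.22304, -8.03622]].
Δ = (-1.070, 1.780), so (a, b)₂ = (-2.654, 1.210).

(-2.654, 1.210)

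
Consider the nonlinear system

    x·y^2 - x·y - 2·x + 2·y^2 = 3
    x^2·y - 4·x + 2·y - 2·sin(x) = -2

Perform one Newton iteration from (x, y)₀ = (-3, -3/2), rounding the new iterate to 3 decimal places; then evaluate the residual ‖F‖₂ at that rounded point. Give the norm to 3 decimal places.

At (-3, -3/2): F = (-3.750, -2.21776).
Jacobian J = [[y^2 - y - 2, 2·x·y - x + 4·y], [2·x·y - 2·cos(x) - 4, x^2 + 2]].
At the point, J = [[1.750, 6.000], [6.97998, 11.000]] (det J = -22.62991).
Solving J·Δ = −F gives Δ = (-1.235, 0.985).
Then the next iterate is (x, y)₁ = (-4.235, -0.515).
Re-evaluating at (-4.235, -0.515): F = (2.69620, 6.89696), so ‖F‖₂ = 7.405.

7.405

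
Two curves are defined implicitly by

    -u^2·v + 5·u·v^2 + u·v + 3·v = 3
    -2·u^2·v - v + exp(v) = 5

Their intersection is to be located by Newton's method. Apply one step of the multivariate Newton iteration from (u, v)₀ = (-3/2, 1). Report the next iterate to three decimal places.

(-0.186, 1.037)

At (-3/2, 1): F = (-11.250, -7.78172).
Jacobian J = [[-2·u·v + 5·v^2 + v, -u^2 + 10·u·v + u + 3], [-4·u·v, -2·u^2 + exp(v) - 1]].
At the point, J = [[9.000, -15.750], [6.000, -2.78172]] (det J = 69.46454).
Solving J·Δ = −F gives Δ = (1.314, 0.037).
Then the next iterate is (u, v)₁ = (-0.186, 1.037).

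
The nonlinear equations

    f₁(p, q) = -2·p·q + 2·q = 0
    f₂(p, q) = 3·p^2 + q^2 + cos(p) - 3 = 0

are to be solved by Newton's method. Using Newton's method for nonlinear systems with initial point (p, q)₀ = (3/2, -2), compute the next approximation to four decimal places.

(1.4776, -0.0897)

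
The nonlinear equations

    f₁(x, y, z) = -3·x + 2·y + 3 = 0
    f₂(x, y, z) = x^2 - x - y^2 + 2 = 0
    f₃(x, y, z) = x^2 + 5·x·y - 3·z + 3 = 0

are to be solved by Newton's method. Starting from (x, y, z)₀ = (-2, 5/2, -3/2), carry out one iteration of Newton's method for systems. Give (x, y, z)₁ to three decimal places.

(0.940, -0.090, 10.963)

At (-2, 5/2, -3/2): F = (14.000, 1.750, -13.500).
Jacobian J = [[-3, 2, 0], [2·x - 1, -2·y, 0], [2·x + 5·y, 5·x, -3]].
At the point, J = [[-3.000, 2.000, 0.000], [-5.000, -5.000, 0.000], [8.500, -10.000, -3.000]] (det J = -75.000).
Solving J·Δ = −F gives Δ = (2.940, -2.590, 12.463).
Then the next iterate is (x, y, z)₁ = (0.940, -0.090, 10.963).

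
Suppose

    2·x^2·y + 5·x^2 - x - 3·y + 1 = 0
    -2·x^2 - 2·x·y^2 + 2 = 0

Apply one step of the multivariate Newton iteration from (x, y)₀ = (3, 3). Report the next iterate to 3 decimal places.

(1.879, 1.989)

At (3, 3): F = (88.000, -70.000).
Jacobian J = [[4·x·y + 10·x - 1, 2·x^2 - 3], [-4·x - 2·y^2, -4·x·y]].
At the point, J = [[65.000, 15.000], [-30.000, -36.000]] (det J = -1890.000).
Solving J·Δ = −F gives Δ = (-1.121, -1.011).
Then the next iterate is (x, y)₁ = (1.879, 1.989).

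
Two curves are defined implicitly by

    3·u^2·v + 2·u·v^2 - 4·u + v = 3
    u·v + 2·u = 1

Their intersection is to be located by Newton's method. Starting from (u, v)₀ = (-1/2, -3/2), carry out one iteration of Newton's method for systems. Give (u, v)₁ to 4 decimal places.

(1.3205, -2.1795)

At (-1/2, -3/2): F = (-5.8750, -1.2500).
Jacobian J = [[6·u·v + 2·v^2 - 4, 3·u^2 + 4·u·v + 1], [v + 2, u]].
At the point, J = [[5.0000, 4.7500], [0.5000, -0.5000]] (det J = -4.8750).
Solving J·Δ = −F gives Δ = (1.8205, -0.6795).
Then the next iterate is (u, v)₁ = (1.3205, -2.1795).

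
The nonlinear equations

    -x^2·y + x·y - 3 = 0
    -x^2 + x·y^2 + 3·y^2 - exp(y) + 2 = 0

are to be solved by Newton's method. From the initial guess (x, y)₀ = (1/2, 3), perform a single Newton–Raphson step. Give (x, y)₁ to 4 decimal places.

(-2.1743, 12.0000)

At (1/2, 3): F = (-2.2500, 13.164463).
Jacobian J = [[-2·x·y + y, -x^2 + x], [-2·x + y^2, 2·x·y + 6·y - exp(y)]].
At the point, J = [[0.0000, 0.2500], [8.0000, 0.914463]] (det J = -2.0000).
Solving J·Δ = −F gives Δ = (-2.6743, 9.0000).
Then the next iterate is (x, y)₁ = (-2.1743, 12.0000).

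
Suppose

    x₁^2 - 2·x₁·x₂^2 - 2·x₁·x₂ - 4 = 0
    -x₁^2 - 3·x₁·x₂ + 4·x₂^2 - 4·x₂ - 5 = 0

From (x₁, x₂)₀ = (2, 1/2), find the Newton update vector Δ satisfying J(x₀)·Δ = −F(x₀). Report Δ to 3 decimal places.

(-1.458, -0.831)

At (2, 1/2): F = (-3.000, -13.000).
Jacobian J = [[2·x₁ - 2·x₂^2 - 2·x₂, -4·x₁·x₂ - 2·x₁], [-2·x₁ - 3·x₂, -3·x₁ + 8·x₂ - 4]].
At the point, J = [[2.500, -8.000], [-5.500, -6.000]] (det J = -59.000).
Solving J·Δ = −F gives Δ = (-1.458, -0.831).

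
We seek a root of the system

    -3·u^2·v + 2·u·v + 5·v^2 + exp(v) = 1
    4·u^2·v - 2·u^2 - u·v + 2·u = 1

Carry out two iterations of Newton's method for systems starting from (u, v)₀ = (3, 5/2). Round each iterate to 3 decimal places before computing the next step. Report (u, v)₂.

(1.865, 0.767)

At (3, 5/2): F = (-10.06751, 69.500).
Jacobian J = [[-6·u·v + 2·v, -3·u^2 + 2·u + 10·v + exp(v)], [8·u·v - 4·u - v + 2, 4·u^2 - u]].
At the point, J = [[-40.000, 16.18249], [47.500, 33.000]] (det J = -2088.66846).
Solving J·Δ = −F gives Δ = (-0.698, -1.102).
Then the next iterate is (u, v)₁ = (2.302, 1.398).
Round to (2.302, 1.398) and repeat: F = (-2.96935, 19.42054), J = [[-16.51318, 6.73349], [17.13957, 18.89482]].
Δ = (-0.437, -0.631), so (u, v)₂ = (1.865, 0.767).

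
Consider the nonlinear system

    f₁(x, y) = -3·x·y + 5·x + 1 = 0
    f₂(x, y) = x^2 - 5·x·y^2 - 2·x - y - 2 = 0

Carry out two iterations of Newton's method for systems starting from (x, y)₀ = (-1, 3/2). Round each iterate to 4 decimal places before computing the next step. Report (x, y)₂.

(-0.4622, 0.9804)

At (-1, 3/2): F = (0.5000, 10.7500).
Jacobian J = [[-3·y + 5, -3·x], [2·x - 5·y^2 - 2, -10·x·y - 1]].
At the point, J = [[0.5000, 3.0000], [-15.2500, 14.0000]] (det J = 52.7500).
Solving J·Δ = −F gives Δ = (0.4787, -0.2464).
Then the next iterate is (x, y)₁ = (-0.5213, 1.2536).
Round to (-0.5213, 1.2536) and repeat: F = (0.354005, 2.156902), J = [[1.2392, 1.5639], [-10.900165, 5.535017]].
Δ = (0.0591, -0.2732), so (x, y)₂ = (-0.4622, 0.9804).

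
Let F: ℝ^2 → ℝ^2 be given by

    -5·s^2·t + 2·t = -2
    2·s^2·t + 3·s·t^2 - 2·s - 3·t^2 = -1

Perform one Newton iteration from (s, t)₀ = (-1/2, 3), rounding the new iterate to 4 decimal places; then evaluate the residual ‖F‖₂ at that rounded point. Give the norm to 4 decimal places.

At (-1/2, 3): F = (4.2500, -37.0000).
Jacobian J = [[-10·s·t, -5·s^2 + 2], [4·s·t + 3·t^2 - 2, 2·s^2 + 6·s·t - 6·t]].
At the point, J = [[15.0000, 0.7500], [19.0000, -26.5000]] (det J = -411.7500).
Solving J·Δ = −F gives Δ = (-0.2061, -1.5440).
Then the next iterate is (s, t)₁ = (-0.7061, 1.4560).
Re-evaluating at (-0.7061, 1.4560): F = (1.282358, -6.986412), so ‖F‖₂ = 7.1031.

7.1031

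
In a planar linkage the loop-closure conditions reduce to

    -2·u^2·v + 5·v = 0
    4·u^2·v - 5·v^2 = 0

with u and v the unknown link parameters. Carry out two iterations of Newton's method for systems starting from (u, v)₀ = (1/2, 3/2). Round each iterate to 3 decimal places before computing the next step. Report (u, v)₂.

(2.422, 2.025)

At (1/2, 3/2): F = (6.750, -9.750).
Jacobian J = [[-4·u·v, -2·u^2 + 5], [8·u·v, 4·u^2 - 10·v]].
At the point, J = [[-3.000, 4.500], [6.000, -14.000]] (det J = 15.000).
Solving J·Δ = −F gives Δ = (3.375, 0.750).
Then the next iterate is (u, v)₁ = (3.875, 2.250).
Round to (3.875, 2.250) and repeat: F = (-56.32031, 109.82812), J = [[-34.875, -25.03125], [69.750, 37.56250]].
Δ = (-1.453, -0.225), so (u, v)₂ = (2.422, 2.025).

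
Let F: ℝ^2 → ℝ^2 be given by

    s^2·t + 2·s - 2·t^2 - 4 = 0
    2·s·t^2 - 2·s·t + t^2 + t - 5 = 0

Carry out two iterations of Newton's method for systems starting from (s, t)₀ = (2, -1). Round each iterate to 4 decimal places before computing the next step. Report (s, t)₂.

(6.4488, 1.6226)

At (2, -1): F = (-6.0000, 3.0000).
Jacobian J = [[2·s·t + 2, s^2 - 4·t], [2·t^2 - 2·t, 4·s·t - 2·s + 2·t + 1]].
At the point, J = [[-2.0000, 8.0000], [4.0000, -13.0000]] (det J = -6.0000).
Solving J·Δ = −F gives Δ = (9.0000, 3.0000).
Then the next iterate is (s, t)₁ = (11.0000, 2.0000).
Round to (11.0000, 2.0000) and repeat: F = (252.0000, 45.0000), J = [[46.0000, 113.0000], [4.0000, 71.0000]].
Δ = (-4.5512, -0.3774), so (s, t)₂ = (6.4488, 1.6226).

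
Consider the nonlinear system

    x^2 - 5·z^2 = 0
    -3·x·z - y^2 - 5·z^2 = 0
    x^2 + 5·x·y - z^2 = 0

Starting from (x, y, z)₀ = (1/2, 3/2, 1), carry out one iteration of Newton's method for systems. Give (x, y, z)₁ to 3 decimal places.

(0.250, 0.750, 0.500)

At (1/2, 3/2, 1): F = (-4.750, -8.750, 3.000).
Jacobian J = [[2·x, 0, -10·z], [-3·z, -2·y, -3·x - 10·z], [2·x + 5·y, 5·x, -2·z]].
At the point, J = [[1.000, 0.000, -10.000], [-3.000, -3.000, -11.500], [8.500, 2.500, -2.000]] (det J = -145.250).
Solving J·Δ = −F gives Δ = (-0.250, -0.750, -0.500).
Then the next iterate is (x, y, z)₁ = (0.250, 0.750, 0.500).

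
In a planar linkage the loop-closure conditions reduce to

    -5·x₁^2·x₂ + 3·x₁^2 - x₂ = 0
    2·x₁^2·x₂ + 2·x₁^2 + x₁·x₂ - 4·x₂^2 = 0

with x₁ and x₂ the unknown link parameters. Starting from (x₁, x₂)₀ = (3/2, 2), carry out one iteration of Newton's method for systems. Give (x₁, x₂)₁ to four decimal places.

(1.0964, 1.2429)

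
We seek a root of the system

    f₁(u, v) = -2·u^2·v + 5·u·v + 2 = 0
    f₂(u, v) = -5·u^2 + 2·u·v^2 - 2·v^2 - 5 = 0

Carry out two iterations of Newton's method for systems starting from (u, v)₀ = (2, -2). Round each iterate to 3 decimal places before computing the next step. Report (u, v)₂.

At (2, -2): F = (-2.000, -17.000).
Jacobian J = [[-4·u·v + 5·v, -2·u^2 + 5·u], [-10·u + 2·v^2, 4·u·v - 4·v]].
At the point, J = [[6.000, 2.000], [-12.000, -8.000]] (det J = -24.000).
Solving J·Δ = −F gives Δ = (2.083, -5.250).
Then the next iterate is (u, v)₁ = (4.083, -7.250).
Round to (4.083, -7.250) and repeat: F = (95.71914, 235.74593), J = [[82.157, -12.92678], [64.295, -89.407]].
Δ = (-0.846, 2.028), so (u, v)₂ = (3.237, -5.222).

(3.237, -5.222)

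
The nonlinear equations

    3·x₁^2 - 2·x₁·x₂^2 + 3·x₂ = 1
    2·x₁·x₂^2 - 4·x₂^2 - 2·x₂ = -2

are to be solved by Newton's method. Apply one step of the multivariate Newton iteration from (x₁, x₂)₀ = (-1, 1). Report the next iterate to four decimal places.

At (-1, 1): F = (7.0000, -6.0000).
Jacobian J = [[6·x₁ - 2·x₂^2, -4·x₁·x₂ + 3], [2·x₂^2, 4·x₁·x₂ - 8·x₂ - 2]].
At the point, J = [[-8.0000, 7.0000], [2.0000, -14.0000]] (det J = 98.0000).
Solving J·Δ = −F gives Δ = (0.5714, -0.3469).
Then the next iterate is (x₁, x₂)₁ = (-0.4286, 0.6531).

(-0.4286, 0.6531)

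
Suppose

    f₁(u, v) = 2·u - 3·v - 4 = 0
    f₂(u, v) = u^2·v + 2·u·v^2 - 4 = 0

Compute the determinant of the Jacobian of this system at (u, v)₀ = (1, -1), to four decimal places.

J = [[2, -3], [2·u·v + 2·v^2, u^2 + 4·u·v]].
At the point, J = [[2.0000, -3.0000], [0.0000, -3.0000]].
det J = -6.0000.

-6.0000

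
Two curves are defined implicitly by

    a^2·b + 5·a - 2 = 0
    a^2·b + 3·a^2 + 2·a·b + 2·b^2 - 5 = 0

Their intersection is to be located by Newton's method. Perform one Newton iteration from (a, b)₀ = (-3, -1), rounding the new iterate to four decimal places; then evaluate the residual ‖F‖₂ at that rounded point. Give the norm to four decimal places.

9.8336

At (-3, -1): F = (-26.0000, 21.0000).
Jacobian J = [[2·a·b + 5, a^2], [2·a·b + 6·a + 2·b, a^2 + 2·a + 4·b]].
At the point, J = [[11.0000, 9.0000], [-14.0000, -1.0000]] (det J = 115.0000).
Solving J·Δ = −F gives Δ = (1.4174, 1.1565).
Then the next iterate is (a, b)₁ = (-1.5826, 0.1565).
Re-evaluating at (-1.5826, 0.1565): F = (-9.521027, 2.459472), so ‖F‖₂ = 9.8336.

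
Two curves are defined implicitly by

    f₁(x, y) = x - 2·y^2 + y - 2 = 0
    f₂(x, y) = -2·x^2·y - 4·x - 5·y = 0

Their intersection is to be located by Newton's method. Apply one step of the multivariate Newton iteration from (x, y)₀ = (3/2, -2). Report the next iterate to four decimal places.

At (3/2, -2): F = (-10.5000, 13.0000).
Jacobian J = [[1, -4·y + 1], [-4·x·y - 4, -2·x^2 - 5]].
At the point, J = [[1.0000, 9.0000], [8.0000, -9.5000]] (det J = -81.5000).
Solving J·Δ = −F gives Δ = (-0.2117, 1.1902).
Then the next iterate is (x, y)₁ = (1.2883, -0.8098).

(1.2883, -0.8098)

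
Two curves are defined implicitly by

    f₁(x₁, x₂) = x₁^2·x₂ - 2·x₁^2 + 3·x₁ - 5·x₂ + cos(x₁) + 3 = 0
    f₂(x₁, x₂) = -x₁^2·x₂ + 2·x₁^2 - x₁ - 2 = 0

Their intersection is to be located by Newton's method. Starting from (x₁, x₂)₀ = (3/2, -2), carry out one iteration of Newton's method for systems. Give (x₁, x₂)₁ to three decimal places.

(1.579, 0.830)

At (3/2, -2): F = (8.57074, 5.500).
Jacobian J = [[2·x₁·x₂ - 4·x₁ - sin(x₁) + 3, x₁^2 - 5], [-2·x₁·x₂ + 4·x₁ - 1, -x₁^2]].
At the point, J = [[-9.99749, -2.750], [11.000, -2.250]] (det J = 52.74436).
Solving J·Δ = −F gives Δ = (0.079, 2.830).
Then the next iterate is (x₁, x₂)₁ = (1.579, 0.830).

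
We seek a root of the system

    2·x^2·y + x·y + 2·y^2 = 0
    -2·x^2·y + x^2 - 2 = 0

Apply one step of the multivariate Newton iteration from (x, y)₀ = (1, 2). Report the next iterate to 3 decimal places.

(0.413, 1.261)

At (1, 2): F = (14.000, -5.000).
Jacobian J = [[4·x·y + y, 2·x^2 + x + 4·y], [-4·x·y + 2·x, -2·x^2]].
At the point, J = [[10.000, 11.000], [-6.000, -2.000]] (det J = 46.000).
Solving J·Δ = −F gives Δ = (-0.587, -0.739).
Then the next iterate is (x, y)₁ = (0.413, 1.261).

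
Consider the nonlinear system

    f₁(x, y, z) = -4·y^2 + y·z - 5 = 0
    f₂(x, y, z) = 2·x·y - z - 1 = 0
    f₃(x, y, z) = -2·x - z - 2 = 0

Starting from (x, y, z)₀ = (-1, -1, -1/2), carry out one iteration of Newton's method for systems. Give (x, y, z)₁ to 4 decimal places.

(1.6250, -0.5000, -5.2500)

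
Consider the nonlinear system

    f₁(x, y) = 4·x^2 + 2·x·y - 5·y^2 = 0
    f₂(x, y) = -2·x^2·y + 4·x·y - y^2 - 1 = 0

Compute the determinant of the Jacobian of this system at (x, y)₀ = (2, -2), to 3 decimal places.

-144.000

J = [[8·x + 2·y, 2·x - 10·y], [-4·x·y + 4·y, -2·x^2 + 4·x - 2·y]].
At the point, J = [[12.000, 24.000], [8.000, 4.000]].
det J = -144.000.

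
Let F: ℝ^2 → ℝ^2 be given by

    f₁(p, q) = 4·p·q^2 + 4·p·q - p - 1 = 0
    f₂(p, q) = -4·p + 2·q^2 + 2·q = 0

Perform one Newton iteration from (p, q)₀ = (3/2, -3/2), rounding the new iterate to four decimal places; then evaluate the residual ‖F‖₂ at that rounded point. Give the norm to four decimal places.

0.1574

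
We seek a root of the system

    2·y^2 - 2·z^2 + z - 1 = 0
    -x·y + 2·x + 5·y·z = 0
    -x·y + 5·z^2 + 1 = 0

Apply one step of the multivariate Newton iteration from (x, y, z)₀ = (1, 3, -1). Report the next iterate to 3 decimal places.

At (1, 3, -1): F = (14.000, -16.000, 3.000).
Jacobian J = [[0, 4·y, -4·z + 1], [-y + 2, -x + 5·z, 5·y], [-y, -x, 10·z]].
At the point, J = [[0.000, 12.000, 5.000], [-1.000, -6.000, 15.000], [-3.000, -1.000, -10.000]] (det J = -745.000).
Solving J·Δ = −F gives Δ = (-0.215, -1.376, 0.502).
Then the next iterate is (x, y, z)₁ = (0.785, 1.624, -0.498).

(0.785, 1.624, -0.498)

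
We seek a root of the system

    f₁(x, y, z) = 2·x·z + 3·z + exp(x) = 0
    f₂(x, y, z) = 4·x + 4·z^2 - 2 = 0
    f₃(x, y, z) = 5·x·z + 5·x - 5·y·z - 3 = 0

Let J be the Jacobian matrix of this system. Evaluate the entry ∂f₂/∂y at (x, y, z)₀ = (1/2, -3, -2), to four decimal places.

0.0000

∂f₂/∂y = 0.
At (1/2, -3, -2) this is 0.0000.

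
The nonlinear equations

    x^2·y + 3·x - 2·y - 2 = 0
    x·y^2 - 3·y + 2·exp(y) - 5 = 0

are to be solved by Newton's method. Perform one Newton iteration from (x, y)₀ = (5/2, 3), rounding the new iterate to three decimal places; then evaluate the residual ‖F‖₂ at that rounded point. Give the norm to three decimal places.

15.528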